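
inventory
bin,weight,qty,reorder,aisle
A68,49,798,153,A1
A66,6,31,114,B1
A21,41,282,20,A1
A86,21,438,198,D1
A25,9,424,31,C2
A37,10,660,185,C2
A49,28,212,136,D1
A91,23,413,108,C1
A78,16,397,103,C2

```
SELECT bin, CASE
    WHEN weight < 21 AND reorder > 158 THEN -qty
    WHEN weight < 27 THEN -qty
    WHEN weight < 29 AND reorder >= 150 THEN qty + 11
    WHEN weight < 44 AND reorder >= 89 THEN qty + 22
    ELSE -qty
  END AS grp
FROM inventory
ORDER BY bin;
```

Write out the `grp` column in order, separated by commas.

-282, -424, -660, 234, -31, -798, -397, -438, -413

bin=A21: ELSE → -282
bin=A25: weight < 27 → -424
bin=A37: weight < 21 AND reorder > 158 → -660
bin=A49: weight < 44 AND reorder >= 89 → 234
bin=A66: weight < 27 → -31
bin=A68: ELSE → -798
bin=A78: weight < 27 → -397
bin=A86: weight < 27 → -438
bin=A91: weight < 27 → -413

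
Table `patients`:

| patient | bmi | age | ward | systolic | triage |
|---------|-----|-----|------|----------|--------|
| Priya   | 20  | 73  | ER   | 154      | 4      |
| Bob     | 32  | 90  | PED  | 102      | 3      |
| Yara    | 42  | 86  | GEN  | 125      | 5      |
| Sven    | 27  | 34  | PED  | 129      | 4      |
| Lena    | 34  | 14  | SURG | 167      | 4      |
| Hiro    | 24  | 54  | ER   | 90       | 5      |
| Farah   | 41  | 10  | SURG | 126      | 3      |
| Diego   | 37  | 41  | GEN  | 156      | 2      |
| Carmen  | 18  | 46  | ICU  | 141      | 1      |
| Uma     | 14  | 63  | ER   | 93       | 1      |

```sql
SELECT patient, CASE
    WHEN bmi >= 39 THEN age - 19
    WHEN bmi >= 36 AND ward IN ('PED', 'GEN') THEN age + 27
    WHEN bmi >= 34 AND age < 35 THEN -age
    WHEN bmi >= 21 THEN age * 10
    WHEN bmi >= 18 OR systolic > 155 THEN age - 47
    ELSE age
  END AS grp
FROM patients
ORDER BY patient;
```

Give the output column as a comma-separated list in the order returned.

900, -1, 68, -9, 540, -14, 26, 340, 63, 67

patient=Bob: bmi >= 21 → 900
patient=Carmen: bmi >= 18 OR systolic > 155 → -1
patient=Diego: bmi >= 36 AND ward IN ('PED', 'GEN') → 68
patient=Farah: bmi >= 39 → -9
patient=Hiro: bmi >= 21 → 540
patient=Lena: bmi >= 34 AND age < 35 → -14
patient=Priya: bmi >= 18 OR systolic > 155 → 26
patient=Sven: bmi >= 21 → 340
patient=Uma: ELSE → 63
patient=Yara: bmi >= 39 → 67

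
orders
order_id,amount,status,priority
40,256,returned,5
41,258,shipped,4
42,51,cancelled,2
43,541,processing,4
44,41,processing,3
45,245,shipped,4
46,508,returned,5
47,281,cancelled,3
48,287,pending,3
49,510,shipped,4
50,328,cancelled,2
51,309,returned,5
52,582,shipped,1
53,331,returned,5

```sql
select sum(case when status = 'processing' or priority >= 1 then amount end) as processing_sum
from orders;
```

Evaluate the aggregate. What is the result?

order_id=40: ✓ → 256
order_id=41: ✓ → 258
order_id=42: ✓ → 51
order_id=43: ✓ → 541
order_id=44: ✓ → 41
order_id=45: ✓ → 245
order_id=46: ✓ → 508
order_id=47: ✓ → 281
order_id=48: ✓ → 287
order_id=49: ✓ → 510
order_id=50: ✓ → 328
order_id=51: ✓ → 309
order_id=52: ✓ → 582
order_id=53: ✓ → 331
processing_sum = 256 + 258 + 51 + 541 + 41 + 245 + 508 + 281 + 287 + 510 + 328 + 309 + 582 + 331 = 4528

4528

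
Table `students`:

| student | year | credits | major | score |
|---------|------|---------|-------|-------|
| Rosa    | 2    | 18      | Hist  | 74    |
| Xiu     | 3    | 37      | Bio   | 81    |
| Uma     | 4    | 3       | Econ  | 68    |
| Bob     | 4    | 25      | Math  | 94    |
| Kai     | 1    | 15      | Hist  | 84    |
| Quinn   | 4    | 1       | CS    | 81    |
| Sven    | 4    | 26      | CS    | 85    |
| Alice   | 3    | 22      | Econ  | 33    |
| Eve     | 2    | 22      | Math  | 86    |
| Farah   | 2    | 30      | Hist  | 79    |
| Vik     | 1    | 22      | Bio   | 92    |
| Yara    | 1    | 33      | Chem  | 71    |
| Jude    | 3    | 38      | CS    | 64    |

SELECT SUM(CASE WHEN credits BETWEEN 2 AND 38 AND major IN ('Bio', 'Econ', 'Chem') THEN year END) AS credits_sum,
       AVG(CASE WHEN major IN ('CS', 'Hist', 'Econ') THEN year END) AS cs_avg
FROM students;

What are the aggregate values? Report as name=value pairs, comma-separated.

credits_sum=12, cs_avg=2.875

[credits_sum: credits BETWEEN 2 AND 38 AND major IN ('Bio', 'Econ', 'Chem')]
student=Rosa: ✗
student=Xiu: ✓ → 3
student=Uma: ✓ → 4
student=Bob: ✗
student=Kai: ✗
student=Quinn: ✗
student=Sven: ✗
student=Alice: ✓ → 3
student=Eve: ✗
student=Farah: ✗
student=Vik: ✓ → 1
student=Yara: ✓ → 1
student=Jude: ✗
credits_sum = 3 + 4 + 3 + 1 + 1 = 12
—
[cs_avg: major IN ('CS', 'Hist', 'Econ')]
student=Rosa: ✓ → 2
student=Xiu: ✗
student=Uma: ✓ → 4
student=Bob: ✗
student=Kai: ✓ → 1
student=Quinn: ✓ → 4
student=Sven: ✓ → 4
student=Alice: ✓ → 3
student=Eve: ✗
student=Farah: ✓ → 2
student=Vik: ✗
student=Yara: ✗
student=Jude: ✓ → 3
cs_avg = (2 + 4 + 1 + 4 + 4 + 3 + 2 + 3) / 8 = 2.875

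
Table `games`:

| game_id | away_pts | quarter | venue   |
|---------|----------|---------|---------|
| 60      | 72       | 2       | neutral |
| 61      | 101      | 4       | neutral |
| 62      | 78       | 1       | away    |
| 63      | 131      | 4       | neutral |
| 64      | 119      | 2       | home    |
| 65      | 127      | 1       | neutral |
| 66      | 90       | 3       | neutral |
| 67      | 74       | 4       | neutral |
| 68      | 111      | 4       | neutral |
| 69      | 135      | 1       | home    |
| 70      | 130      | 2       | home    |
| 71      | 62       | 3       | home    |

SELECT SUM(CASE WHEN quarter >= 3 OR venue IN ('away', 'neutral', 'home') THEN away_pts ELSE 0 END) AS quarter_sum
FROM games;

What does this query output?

1230

game_id=60: ✓ → 72
game_id=61: ✓ → 101
game_id=62: ✓ → 78
game_id=63: ✓ → 131
game_id=64: ✓ → 119
game_id=65: ✓ → 127
game_id=66: ✓ → 90
game_id=67: ✓ → 74
game_id=68: ✓ → 111
game_id=69: ✓ → 135
game_id=70: ✓ → 130
game_id=71: ✓ → 62
quarter_sum = 72 + 101 + 78 + 131 + 119 + 127 + 90 + 74 + 111 + 135 + 130 + 62 = 1230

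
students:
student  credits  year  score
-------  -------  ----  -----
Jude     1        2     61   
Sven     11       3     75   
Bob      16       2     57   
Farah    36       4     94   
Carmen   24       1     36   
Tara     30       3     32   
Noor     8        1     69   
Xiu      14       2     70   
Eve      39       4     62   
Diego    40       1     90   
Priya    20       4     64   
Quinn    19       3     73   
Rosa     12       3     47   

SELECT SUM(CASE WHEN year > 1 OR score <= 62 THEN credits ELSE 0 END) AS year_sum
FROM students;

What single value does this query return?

222

student=Jude: ✓ → 1
student=Sven: ✓ → 11
student=Bob: ✓ → 16
student=Farah: ✓ → 36
student=Carmen: ✓ → 24
student=Tara: ✓ → 30
student=Noor: ✗
student=Xiu: ✓ → 14
student=Eve: ✓ → 39
student=Diego: ✗
student=Priya: ✓ → 20
student=Quinn: ✓ → 19
student=Rosa: ✓ → 12
year_sum = 1 + 11 + 16 + 36 + 24 + 30 + 14 + 39 + 20 + 19 + 12 = 222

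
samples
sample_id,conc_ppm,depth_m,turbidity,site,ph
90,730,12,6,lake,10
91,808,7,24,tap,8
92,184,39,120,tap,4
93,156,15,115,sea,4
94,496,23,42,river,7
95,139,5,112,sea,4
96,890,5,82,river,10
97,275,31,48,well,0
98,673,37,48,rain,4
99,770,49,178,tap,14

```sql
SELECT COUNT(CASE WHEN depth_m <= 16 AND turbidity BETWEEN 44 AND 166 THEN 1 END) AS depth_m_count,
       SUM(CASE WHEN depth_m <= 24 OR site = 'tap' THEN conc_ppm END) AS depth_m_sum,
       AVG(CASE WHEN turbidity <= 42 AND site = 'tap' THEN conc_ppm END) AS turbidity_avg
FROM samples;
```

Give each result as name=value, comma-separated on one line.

depth_m_count=3, depth_m_sum=4173, turbidity_avg=808

[depth_m_count: depth_m <= 16 AND turbidity BETWEEN 44 AND 166]
sample_id=90: ✗
sample_id=91: ✗
sample_id=92: ✗
sample_id=93: ✓ → 1
sample_id=94: ✗
sample_id=95: ✓ → 1
sample_id=96: ✓ → 1
sample_id=97: ✗
sample_id=98: ✗
sample_id=99: ✗
depth_m_count = COUNT(1, 1, 1) = 3
—
[depth_m_sum: depth_m <= 24 OR site = 'tap']
sample_id=90: ✓ → 730
sample_id=91: ✓ → 808
sample_id=92: ✓ → 184
sample_id=93: ✓ → 156
sample_id=94: ✓ → 496
sample_id=95: ✓ → 139
sample_id=96: ✓ → 890
sample_id=97: ✗
sample_id=98: ✗
sample_id=99: ✓ → 770
depth_m_sum = 730 + 808 + 184 + 156 + 496 + 139 + 890 + 770 = 4173
—
[turbidity_avg: turbidity <= 42 AND site = 'tap']
sample_id=90: ✗
sample_id=91: ✓ → 808
sample_id=92: ✗
sample_id=93: ✗
sample_id=94: ✗
sample_id=95: ✗
sample_id=96: ✗
sample_id=97: ✗
sample_id=98: ✗
sample_id=99: ✗
turbidity_avg = 808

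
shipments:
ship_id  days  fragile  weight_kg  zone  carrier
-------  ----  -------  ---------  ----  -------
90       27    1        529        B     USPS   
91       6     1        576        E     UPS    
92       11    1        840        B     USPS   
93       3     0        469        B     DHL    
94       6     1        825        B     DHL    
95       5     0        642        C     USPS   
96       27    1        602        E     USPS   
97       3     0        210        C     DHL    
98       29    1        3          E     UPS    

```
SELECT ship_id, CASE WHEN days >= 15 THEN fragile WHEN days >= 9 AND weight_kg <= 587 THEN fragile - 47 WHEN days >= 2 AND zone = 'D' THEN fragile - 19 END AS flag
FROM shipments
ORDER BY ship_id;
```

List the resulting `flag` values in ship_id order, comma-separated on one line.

ship_id=90: days >= 15 → 1
ship_id=91: (no match → NULL) → NULL
ship_id=92: (no match → NULL) → NULL
ship_id=93: (no match → NULL) → NULL
ship_id=94: (no match → NULL) → NULL
ship_id=95: (no match → NULL) → NULL
ship_id=96: days >= 15 → 1
ship_id=97: (no match → NULL) → NULL
ship_id=98: days >= 15 → 1

1, NULL, NULL, NULL, NULL, NULL, 1, NULL, 1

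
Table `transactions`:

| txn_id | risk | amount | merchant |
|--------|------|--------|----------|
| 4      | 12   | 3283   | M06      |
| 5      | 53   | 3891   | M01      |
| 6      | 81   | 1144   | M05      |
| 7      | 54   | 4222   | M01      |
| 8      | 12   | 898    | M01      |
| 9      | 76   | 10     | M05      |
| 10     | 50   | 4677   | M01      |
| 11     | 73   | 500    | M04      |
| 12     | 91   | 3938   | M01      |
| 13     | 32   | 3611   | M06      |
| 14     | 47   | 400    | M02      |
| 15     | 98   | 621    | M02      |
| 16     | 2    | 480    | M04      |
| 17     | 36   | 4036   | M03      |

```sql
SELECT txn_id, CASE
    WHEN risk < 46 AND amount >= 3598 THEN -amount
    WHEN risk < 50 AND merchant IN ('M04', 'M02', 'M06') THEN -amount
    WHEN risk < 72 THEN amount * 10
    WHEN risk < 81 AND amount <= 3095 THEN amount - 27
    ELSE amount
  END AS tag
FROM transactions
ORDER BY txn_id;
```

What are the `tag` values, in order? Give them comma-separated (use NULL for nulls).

-3283, 38910, 1144, 42220, 8980, -17, 46770, 473, 3938, -3611, -400, 621, -480, -4036

txn_id=4: risk < 50 AND merchant IN ('M04', 'M02', 'M06') → -3283
txn_id=5: risk < 72 → 38910
txn_id=6: ELSE → 1144
txn_id=7: risk < 72 → 42220
txn_id=8: risk < 72 → 8980
txn_id=9: risk < 81 AND amount <= 3095 → -17
txn_id=10: risk < 72 → 46770
txn_id=11: risk < 81 AND amount <= 3095 → 473
txn_id=12: ELSE → 3938
txn_id=13: risk < 46 AND amount >= 3598 → -3611
txn_id=14: risk < 50 AND merchant IN ('M04', 'M02', 'M06') → -400
txn_id=15: ELSE → 621
txn_id=16: risk < 50 AND merchant IN ('M04', 'M02', 'M06') → -480
txn_id=17: risk < 46 AND amount >= 3598 → -4036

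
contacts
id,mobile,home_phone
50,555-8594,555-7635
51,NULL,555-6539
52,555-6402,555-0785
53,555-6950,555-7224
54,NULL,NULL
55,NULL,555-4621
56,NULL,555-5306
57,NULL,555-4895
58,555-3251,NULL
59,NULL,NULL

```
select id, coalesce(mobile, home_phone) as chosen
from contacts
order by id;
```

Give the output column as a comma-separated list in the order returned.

id=50: mobile=555-8594 → 555-8594
id=51: mobile=NULL, home_phone=555-6539 → 555-6539
id=52: mobile=555-6402 → 555-6402
id=53: mobile=555-6950 → 555-6950
id=54: mobile=NULL, home_phone=NULL (all NULL) → NULL
id=55: mobile=NULL, home_phone=555-4621 → 555-4621
id=56: mobile=NULL, home_phone=555-5306 → 555-5306
id=57: mobile=NULL, home_phone=555-4895 → 555-4895
id=58: mobile=555-3251 → 555-3251
id=59: mobile=NULL, home_phone=NULL (all NULL) → NULL

555-8594, 555-6539, 555-6402, 555-6950, NULL, 555-4621, 555-5306, 555-4895, 555-3251, NULL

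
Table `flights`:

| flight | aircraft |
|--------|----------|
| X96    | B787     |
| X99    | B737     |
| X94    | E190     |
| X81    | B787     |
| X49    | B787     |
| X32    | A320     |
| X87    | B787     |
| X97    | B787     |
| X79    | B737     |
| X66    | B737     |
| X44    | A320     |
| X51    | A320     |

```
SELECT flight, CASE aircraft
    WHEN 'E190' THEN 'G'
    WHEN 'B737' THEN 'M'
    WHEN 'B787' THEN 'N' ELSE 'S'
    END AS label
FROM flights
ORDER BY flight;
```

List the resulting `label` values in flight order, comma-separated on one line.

flight=X32: ELSE → S
flight=X44: ELSE → S
flight=X49: aircraft='B787' → N
flight=X51: ELSE → S
flight=X66: aircraft='B737' → M
flight=X79: aircraft='B737' → M
flight=X81: aircraft='B787' → N
flight=X87: aircraft='B787' → N
flight=X94: aircraft='E190' → G
flight=X96: aircraft='B787' → N
flight=X97: aircraft='B787' → N
flight=X99: aircraft='B737' → M

S, S, N, S, M, M, N, N, G, N, N, M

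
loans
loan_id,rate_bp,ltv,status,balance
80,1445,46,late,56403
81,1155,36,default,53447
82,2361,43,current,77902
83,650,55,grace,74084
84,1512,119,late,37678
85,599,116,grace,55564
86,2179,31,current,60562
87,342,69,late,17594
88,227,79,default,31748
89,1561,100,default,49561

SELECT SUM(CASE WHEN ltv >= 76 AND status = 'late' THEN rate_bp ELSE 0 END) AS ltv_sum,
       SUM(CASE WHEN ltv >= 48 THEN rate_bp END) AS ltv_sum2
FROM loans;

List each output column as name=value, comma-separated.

ltv_sum=1512, ltv_sum2=4891

[ltv_sum: ltv >= 76 AND status = 'late']
loan_id=80: ✗
loan_id=81: ✗
loan_id=82: ✗
loan_id=83: ✗
loan_id=84: ✓ → 1512
loan_id=85: ✗
loan_id=86: ✗
loan_id=87: ✗
loan_id=88: ✗
loan_id=89: ✗
ltv_sum = 1512
—
[ltv_sum2: ltv >= 48]
loan_id=80: ✗
loan_id=81: ✗
loan_id=82: ✗
loan_id=83: ✓ → 650
loan_id=84: ✓ → 1512
loan_id=85: ✓ → 599
loan_id=86: ✗
loan_id=87: ✓ → 342
loan_id=88: ✓ → 227
loan_id=89: ✓ → 1561
ltv_sum2 = 650 + 1512 + 599 + 342 + 227 + 1561 = 4891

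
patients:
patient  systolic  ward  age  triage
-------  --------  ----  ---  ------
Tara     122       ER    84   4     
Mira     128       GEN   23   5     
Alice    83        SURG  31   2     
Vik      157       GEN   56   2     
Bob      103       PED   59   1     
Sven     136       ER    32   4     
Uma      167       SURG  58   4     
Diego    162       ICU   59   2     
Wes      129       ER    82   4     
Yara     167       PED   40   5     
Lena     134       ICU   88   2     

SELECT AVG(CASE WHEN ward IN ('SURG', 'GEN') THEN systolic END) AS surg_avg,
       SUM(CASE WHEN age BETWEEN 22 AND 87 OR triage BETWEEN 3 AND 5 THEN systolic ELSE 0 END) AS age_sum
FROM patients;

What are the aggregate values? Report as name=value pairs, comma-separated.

surg_avg=133.75, age_sum=1354

[surg_avg: ward IN ('SURG', 'GEN')]
patient=Tara: ✗
patient=Mira: ✓ → 128
patient=Alice: ✓ → 83
patient=Vik: ✓ → 157
patient=Bob: ✗
patient=Sven: ✗
patient=Uma: ✓ → 167
patient=Diego: ✗
patient=Wes: ✗
patient=Yara: ✗
patient=Lena: ✗
surg_avg = (128 + 83 + 157 + 167) / 4 = 133.75
—
[age_sum: age BETWEEN 22 AND 87 OR triage BETWEEN 3 AND 5]
patient=Tara: ✓ → 122
patient=Mira: ✓ → 128
patient=Alice: ✓ → 83
patient=Vik: ✓ → 157
patient=Bob: ✓ → 103
patient=Sven: ✓ → 136
patient=Uma: ✓ → 167
patient=Diego: ✓ → 162
patient=Wes: ✓ → 129
patient=Yara: ✓ → 167
patient=Lena: ✗
age_sum = 122 + 128 + 83 + 157 + 103 + 136 + 167 + 162 + 129 + 167 = 1354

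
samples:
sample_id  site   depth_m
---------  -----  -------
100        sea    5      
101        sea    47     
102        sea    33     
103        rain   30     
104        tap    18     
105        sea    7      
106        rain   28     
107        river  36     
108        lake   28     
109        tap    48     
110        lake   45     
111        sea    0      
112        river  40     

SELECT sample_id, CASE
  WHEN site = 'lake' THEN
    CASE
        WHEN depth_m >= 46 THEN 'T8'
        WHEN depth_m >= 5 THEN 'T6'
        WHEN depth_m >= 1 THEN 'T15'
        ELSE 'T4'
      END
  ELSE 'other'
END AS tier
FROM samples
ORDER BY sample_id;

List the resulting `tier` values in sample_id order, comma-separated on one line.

sample_id=100: site='sea' → outer ELSE → other
sample_id=101: site='sea' → outer ELSE → other
sample_id=102: site='sea' → outer ELSE → other
sample_id=103: site='rain' → outer ELSE → other
sample_id=104: site='tap' → outer ELSE → other
sample_id=105: site='sea' → outer ELSE → other
sample_id=106: site='rain' → outer ELSE → other
sample_id=107: site='river' → outer ELSE → other
sample_id=108: site='lake' → inner[depth_m >= 5] → T6
sample_id=109: site='tap' → outer ELSE → other
sample_id=110: site='lake' → inner[depth_m >= 5] → T6
sample_id=111: site='sea' → outer ELSE → other
sample_id=112: site='river' → outer ELSE → other

other, other, other, other, other, other, other, other, T6, other, T6, other, other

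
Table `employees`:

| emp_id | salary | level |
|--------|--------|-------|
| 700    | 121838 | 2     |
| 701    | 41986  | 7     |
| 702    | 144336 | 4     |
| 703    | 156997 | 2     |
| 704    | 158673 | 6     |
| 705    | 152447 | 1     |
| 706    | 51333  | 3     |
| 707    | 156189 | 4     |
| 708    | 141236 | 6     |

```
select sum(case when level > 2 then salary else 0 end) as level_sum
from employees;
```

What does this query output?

693753

emp_id=700: ✗
emp_id=701: ✓ → 41986
emp_id=702: ✓ → 144336
emp_id=703: ✗
emp_id=704: ✓ → 158673
emp_id=705: ✗
emp_id=706: ✓ → 51333
emp_id=707: ✓ → 156189
emp_id=708: ✓ → 141236
level_sum = 41986 + 144336 + 158673 + 51333 + 156189 + 141236 = 693753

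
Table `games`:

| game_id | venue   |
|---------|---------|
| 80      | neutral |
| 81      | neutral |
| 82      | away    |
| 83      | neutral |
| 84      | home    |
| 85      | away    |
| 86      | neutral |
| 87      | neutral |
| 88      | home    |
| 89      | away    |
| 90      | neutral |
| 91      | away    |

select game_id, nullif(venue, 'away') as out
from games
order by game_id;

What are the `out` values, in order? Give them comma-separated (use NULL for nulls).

neutral, neutral, NULL, neutral, home, NULL, neutral, neutral, home, NULL, neutral, NULL

game_id=80: venue=neutral vs away: differ → neutral
game_id=81: venue=neutral vs away: differ → neutral
game_id=82: venue=away vs away: equal → NULL
game_id=83: venue=neutral vs away: differ → neutral
game_id=84: venue=home vs away: differ → home
game_id=85: venue=away vs away: equal → NULL
game_id=86: venue=neutral vs away: differ → neutral
game_id=87: venue=neutral vs away: differ → neutral
game_id=88: venue=home vs away: differ → home
game_id=89: venue=away vs away: equal → NULL
game_id=90: venue=neutral vs away: differ → neutral
game_id=91: venue=away vs away: equal → NULL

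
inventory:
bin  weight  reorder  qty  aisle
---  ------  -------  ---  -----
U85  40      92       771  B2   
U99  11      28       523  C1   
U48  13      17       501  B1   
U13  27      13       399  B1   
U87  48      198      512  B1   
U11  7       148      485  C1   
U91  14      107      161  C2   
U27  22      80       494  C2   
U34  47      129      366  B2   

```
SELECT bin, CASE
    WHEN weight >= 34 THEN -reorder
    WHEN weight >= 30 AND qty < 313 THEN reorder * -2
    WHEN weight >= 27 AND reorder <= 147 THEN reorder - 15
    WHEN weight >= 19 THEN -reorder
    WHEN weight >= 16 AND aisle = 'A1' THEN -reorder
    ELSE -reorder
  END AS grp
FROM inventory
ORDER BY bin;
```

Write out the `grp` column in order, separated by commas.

-148, -2, -80, -129, -17, -92, -198, -107, -28

bin=U11: ELSE → -148
bin=U13: weight >= 27 AND reorder <= 147 → -2
bin=U27: weight >= 19 → -80
bin=U34: weight >= 34 → -129
bin=U48: ELSE → -17
bin=U85: weight >= 34 → -92
bin=U87: weight >= 34 → -198
bin=U91: ELSE → -107
bin=U99: ELSE → -28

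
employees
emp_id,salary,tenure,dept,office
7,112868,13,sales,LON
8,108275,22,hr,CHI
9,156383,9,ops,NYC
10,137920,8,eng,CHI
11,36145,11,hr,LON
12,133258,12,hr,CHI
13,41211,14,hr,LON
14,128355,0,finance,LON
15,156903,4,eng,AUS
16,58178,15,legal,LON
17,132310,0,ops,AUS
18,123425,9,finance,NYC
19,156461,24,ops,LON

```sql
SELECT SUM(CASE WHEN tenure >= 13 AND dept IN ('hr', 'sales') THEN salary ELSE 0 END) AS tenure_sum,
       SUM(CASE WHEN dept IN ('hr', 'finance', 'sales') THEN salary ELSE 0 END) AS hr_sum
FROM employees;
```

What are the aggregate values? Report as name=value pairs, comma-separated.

tenure_sum=262354, hr_sum=683537

[tenure_sum: tenure >= 13 AND dept IN ('hr', 'sales')]
emp_id=7: ✓ → 112868
emp_id=8: ✓ → 108275
emp_id=9: ✗
emp_id=10: ✗
emp_id=11: ✗
emp_id=12: ✗
emp_id=13: ✓ → 41211
emp_id=14: ✗
emp_id=15: ✗
emp_id=16: ✗
emp_id=17: ✗
emp_id=18: ✗
emp_id=19: ✗
tenure_sum = 112868 + 108275 + 41211 = 262354
—
[hr_sum: dept IN ('hr', 'finance', 'sales')]
emp_id=7: ✓ → 112868
emp_id=8: ✓ → 108275
emp_id=9: ✗
emp_id=10: ✗
emp_id=11: ✓ → 36145
emp_id=12: ✓ → 133258
emp_id=13: ✓ → 41211
emp_id=14: ✓ → 128355
emp_id=15: ✗
emp_id=16: ✗
emp_id=17: ✗
emp_id=18: ✓ → 123425
emp_id=19: ✗
hr_sum = 112868 + 108275 + 36145 + 133258 + 41211 + 128355 + 123425 = 683537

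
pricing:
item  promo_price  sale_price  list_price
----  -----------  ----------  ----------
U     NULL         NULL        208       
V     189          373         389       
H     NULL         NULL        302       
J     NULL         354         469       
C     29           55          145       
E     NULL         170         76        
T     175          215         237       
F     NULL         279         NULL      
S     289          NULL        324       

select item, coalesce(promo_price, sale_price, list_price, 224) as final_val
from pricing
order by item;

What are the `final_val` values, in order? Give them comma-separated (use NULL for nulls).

item=C: promo_price=29 → 29
item=E: promo_price=NULL, sale_price=170 → 170
item=F: promo_price=NULL, sale_price=279 → 279
item=H: promo_price=NULL, sale_price=NULL, list_price=302 → 302
item=J: promo_price=NULL, sale_price=354 → 354
item=S: promo_price=289 → 289
item=T: promo_price=175 → 175
item=U: promo_price=NULL, sale_price=NULL, list_price=208 → 208
item=V: promo_price=189 → 189

29, 170, 279, 302, 354, 289, 175, 208, 189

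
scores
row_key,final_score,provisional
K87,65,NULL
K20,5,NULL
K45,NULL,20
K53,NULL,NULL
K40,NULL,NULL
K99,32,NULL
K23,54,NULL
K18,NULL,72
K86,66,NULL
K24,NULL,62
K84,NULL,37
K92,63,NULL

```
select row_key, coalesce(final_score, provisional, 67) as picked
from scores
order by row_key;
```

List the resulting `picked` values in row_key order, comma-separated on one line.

72, 5, 54, 62, 67, 20, 67, 37, 66, 65, 63, 32

row_key=K18: final_score=NULL, provisional=72 → 72
row_key=K20: final_score=5 → 5
row_key=K23: final_score=54 → 54
row_key=K24: final_score=NULL, provisional=62 → 62
row_key=K40: final_score=NULL, provisional=NULL, → literal 67 → 67
row_key=K45: final_score=NULL, provisional=20 → 20
row_key=K53: final_score=NULL, provisional=NULL, → literal 67 → 67
row_key=K84: final_score=NULL, provisional=37 → 37
row_key=K86: final_score=66 → 66
row_key=K87: final_score=65 → 65
row_key=K92: final_score=63 → 63
row_key=K99: final_score=32 → 32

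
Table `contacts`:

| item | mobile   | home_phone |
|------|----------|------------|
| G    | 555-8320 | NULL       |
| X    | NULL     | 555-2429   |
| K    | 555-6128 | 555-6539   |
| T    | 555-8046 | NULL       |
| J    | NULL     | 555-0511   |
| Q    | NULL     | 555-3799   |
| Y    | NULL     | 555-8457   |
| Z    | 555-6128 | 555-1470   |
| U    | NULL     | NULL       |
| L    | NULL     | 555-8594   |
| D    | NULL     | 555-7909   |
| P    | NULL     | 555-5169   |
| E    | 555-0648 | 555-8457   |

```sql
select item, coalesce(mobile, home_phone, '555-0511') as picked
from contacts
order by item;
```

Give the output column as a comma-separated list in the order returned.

item=D: mobile=NULL, home_phone=555-7909 → 555-7909
item=E: mobile=555-0648 → 555-0648
item=G: mobile=555-8320 → 555-8320
item=J: mobile=NULL, home_phone=555-0511 → 555-0511
item=K: mobile=555-6128 → 555-6128
item=L: mobile=NULL, home_phone=555-8594 → 555-8594
item=P: mobile=NULL, home_phone=555-5169 → 555-5169
item=Q: mobile=NULL, home_phone=555-3799 → 555-3799
item=T: mobile=555-8046 → 555-8046
item=U: mobile=NULL, home_phone=NULL, → literal 555-0511 → 555-0511
item=X: mobile=NULL, home_phone=555-2429 → 555-2429
item=Y: mobile=NULL, home_phone=555-8457 → 555-8457
item=Z: mobile=555-6128 → 555-6128

555-7909, 555-0648, 555-8320, 555-0511, 555-6128, 555-8594, 555-5169, 555-3799, 555-8046, 555-0511, 555-2429, 555-8457, 555-6128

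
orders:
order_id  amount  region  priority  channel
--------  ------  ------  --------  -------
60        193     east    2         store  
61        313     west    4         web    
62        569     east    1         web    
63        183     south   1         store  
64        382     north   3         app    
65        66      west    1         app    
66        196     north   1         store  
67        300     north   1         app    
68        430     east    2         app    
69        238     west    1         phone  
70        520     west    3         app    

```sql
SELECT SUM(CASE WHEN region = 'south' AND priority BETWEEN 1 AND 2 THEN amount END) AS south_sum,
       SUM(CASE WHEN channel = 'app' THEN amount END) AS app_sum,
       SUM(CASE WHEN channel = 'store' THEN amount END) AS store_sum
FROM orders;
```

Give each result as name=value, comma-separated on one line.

south_sum=183, app_sum=1698, store_sum=572

[south_sum: region = 'south' AND priority BETWEEN 1 AND 2]
order_id=60: ✗
order_id=61: ✗
order_id=62: ✗
order_id=63: ✓ → 183
order_id=64: ✗
order_id=65: ✗
order_id=66: ✗
order_id=67: ✗
order_id=68: ✗
order_id=69: ✗
order_id=70: ✗
south_sum = 183
—
[app_sum: channel = 'app']
order_id=60: ✗
order_id=61: ✗
order_id=62: ✗
order_id=63: ✗
order_id=64: ✓ → 382
order_id=65: ✓ → 66
order_id=66: ✗
order_id=67: ✓ → 300
order_id=68: ✓ → 430
order_id=69: ✗
order_id=70: ✓ → 520
app_sum = 382 + 66 + 300 + 430 + 520 = 1698
—
[store_sum: channel = 'store']
order_id=60: ✓ → 193
order_id=61: ✗
order_id=62: ✗
order_id=63: ✓ → 183
order_id=64: ✗
order_id=65: ✗
order_id=66: ✓ → 196
order_id=67: ✗
order_id=68: ✗
order_id=69: ✗
order_id=70: ✗
store_sum = 193 + 183 + 196 = 572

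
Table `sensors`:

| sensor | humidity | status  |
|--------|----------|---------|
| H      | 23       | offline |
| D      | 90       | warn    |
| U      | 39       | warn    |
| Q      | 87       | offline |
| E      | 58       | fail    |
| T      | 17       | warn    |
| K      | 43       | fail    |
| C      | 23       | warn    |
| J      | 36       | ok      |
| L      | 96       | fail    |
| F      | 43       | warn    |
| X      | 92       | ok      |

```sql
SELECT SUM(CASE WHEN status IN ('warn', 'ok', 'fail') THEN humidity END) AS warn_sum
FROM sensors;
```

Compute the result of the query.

sensor=H: ✗
sensor=D: ✓ → 90
sensor=U: ✓ → 39
sensor=Q: ✗
sensor=E: ✓ → 58
sensor=T: ✓ → 17
sensor=K: ✓ → 43
sensor=C: ✓ → 23
sensor=J: ✓ → 36
sensor=L: ✓ → 96
sensor=F: ✓ → 43
sensor=X: ✓ → 92
warn_sum = 90 + 39 + 58 + 17 + 43 + 23 + 36 + 96 + 43 + 92 = 537

537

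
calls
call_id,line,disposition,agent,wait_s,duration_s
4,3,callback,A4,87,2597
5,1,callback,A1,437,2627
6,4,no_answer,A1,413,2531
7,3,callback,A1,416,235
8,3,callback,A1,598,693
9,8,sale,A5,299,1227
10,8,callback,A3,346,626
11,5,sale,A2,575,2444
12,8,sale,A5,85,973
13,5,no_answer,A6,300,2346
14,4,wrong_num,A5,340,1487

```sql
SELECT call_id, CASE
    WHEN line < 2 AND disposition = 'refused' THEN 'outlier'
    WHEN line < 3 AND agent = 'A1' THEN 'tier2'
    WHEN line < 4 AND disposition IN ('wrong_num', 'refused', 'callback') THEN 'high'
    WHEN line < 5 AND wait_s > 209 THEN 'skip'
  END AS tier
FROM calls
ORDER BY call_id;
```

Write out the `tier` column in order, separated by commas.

high, tier2, skip, high, high, NULL, NULL, NULL, NULL, NULL, skip

call_id=4: line < 4 AND disposition IN ('wrong_num', 'refused', 'callback') → high
call_id=5: line < 3 AND agent = 'A1' → tier2
call_id=6: line < 5 AND wait_s > 209 → skip
call_id=7: line < 4 AND disposition IN ('wrong_num', 'refused', 'callback') → high
call_id=8: line < 4 AND disposition IN ('wrong_num', 'refused', 'callback') → high
call_id=9: (no match → NULL) → NULL
call_id=10: (no match → NULL) → NULL
call_id=11: (no match → NULL) → NULL
call_id=12: (no match → NULL) → NULL
call_id=13: (no match → NULL) → NULL
call_id=14: line < 5 AND wait_s > 209 → skip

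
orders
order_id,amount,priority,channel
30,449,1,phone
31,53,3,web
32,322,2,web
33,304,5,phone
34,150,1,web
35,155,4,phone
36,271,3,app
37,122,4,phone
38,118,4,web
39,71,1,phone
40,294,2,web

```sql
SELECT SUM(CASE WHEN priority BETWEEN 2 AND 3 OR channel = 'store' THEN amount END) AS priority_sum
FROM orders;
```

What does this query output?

order_id=30: ✗
order_id=31: ✓ → 53
order_id=32: ✓ → 322
order_id=33: ✗
order_id=34: ✗
order_id=35: ✗
order_id=36: ✓ → 271
order_id=37: ✗
order_id=38: ✗
order_id=39: ✗
order_id=40: ✓ → 294
priority_sum = 53 + 322 + 271 + 294 = 940

940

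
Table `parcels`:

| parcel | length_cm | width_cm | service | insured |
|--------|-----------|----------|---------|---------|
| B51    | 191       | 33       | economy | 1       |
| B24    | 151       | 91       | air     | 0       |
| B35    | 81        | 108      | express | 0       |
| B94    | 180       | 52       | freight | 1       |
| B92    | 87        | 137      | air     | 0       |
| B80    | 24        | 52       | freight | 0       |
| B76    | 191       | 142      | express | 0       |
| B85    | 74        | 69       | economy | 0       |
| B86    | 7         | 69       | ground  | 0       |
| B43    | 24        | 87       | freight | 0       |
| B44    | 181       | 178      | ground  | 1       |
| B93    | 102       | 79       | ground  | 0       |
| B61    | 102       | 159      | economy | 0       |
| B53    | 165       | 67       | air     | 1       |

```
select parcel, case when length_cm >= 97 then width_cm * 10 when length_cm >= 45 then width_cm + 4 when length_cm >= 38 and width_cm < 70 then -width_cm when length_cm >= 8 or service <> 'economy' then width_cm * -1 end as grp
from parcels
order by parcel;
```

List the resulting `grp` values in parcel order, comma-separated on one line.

910, 112, -87, 1780, 330, 670, 1590, 1420, -52, 73, -69, 141, 790, 520

parcel=B24: length_cm >= 97 → 910
parcel=B35: length_cm >= 45 → 112
parcel=B43: length_cm >= 8 or service <> 'economy' → -87
parcel=B44: length_cm >= 97 → 1780
parcel=B51: length_cm >= 97 → 330
parcel=B53: length_cm >= 97 → 670
parcel=B61: length_cm >= 97 → 1590
parcel=B76: length_cm >= 97 → 1420
parcel=B80: length_cm >= 8 or service <> 'economy' → -52
parcel=B85: length_cm >= 45 → 73
parcel=B86: length_cm >= 8 or service <> 'economy' → -69
parcel=B92: length_cm >= 45 → 141
parcel=B93: length_cm >= 97 → 790
parcel=B94: length_cm >= 97 → 520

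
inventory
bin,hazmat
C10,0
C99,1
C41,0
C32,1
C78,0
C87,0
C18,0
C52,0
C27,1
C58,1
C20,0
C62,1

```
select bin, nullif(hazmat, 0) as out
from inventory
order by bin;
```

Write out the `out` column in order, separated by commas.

NULL, NULL, NULL, 1, 1, NULL, NULL, 1, 1, NULL, NULL, 1

bin=C10: hazmat=0 vs 0: equal → NULL
bin=C18: hazmat=0 vs 0: equal → NULL
bin=C20: hazmat=0 vs 0: equal → NULL
bin=C27: hazmat=1 vs 0: differ → 1
bin=C32: hazmat=1 vs 0: differ → 1
bin=C41: hazmat=0 vs 0: equal → NULL
bin=C52: hazmat=0 vs 0: equal → NULL
bin=C58: hazmat=1 vs 0: differ → 1
bin=C62: hazmat=1 vs 0: differ → 1
bin=C78: hazmat=0 vs 0: equal → NULL
bin=C87: hazmat=0 vs 0: equal → NULL
bin=C99: hazmat=1 vs 0: differ → 1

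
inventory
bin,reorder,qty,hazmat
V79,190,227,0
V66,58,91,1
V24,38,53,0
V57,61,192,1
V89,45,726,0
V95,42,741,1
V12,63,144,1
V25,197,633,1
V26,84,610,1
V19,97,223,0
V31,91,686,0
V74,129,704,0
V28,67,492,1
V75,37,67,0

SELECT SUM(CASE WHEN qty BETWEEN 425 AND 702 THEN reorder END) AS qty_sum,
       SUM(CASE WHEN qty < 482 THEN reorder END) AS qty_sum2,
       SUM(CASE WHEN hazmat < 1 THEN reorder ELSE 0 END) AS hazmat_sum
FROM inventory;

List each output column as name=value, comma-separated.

qty_sum=439, qty_sum2=544, hazmat_sum=627

[qty_sum: qty BETWEEN 425 AND 702]
bin=V79: ✗
bin=V66: ✗
bin=V24: ✗
bin=V57: ✗
bin=V89: ✗
bin=V95: ✗
bin=V12: ✗
bin=V25: ✓ → 197
bin=V26: ✓ → 84
bin=V19: ✗
bin=V31: ✓ → 91
bin=V74: ✗
bin=V28: ✓ → 67
bin=V75: ✗
qty_sum = 197 + 84 + 91 + 67 = 439
—
[qty_sum2: qty < 482]
bin=V79: ✓ → 190
bin=V66: ✓ → 58
bin=V24: ✓ → 38
bin=V57: ✓ → 61
bin=V89: ✗
bin=V95: ✗
bin=V12: ✓ → 63
bin=V25: ✗
bin=V26: ✗
bin=V19: ✓ → 97
bin=V31: ✗
bin=V74: ✗
bin=V28: ✗
bin=V75: ✓ → 37
qty_sum2 = 190 + 58 + 38 + 61 + 63 + 97 + 37 = 544
—
[hazmat_sum: hazmat < 1]
bin=V79: ✓ → 190
bin=V66: ✗
bin=V24: ✓ → 38
bin=V57: ✗
bin=V89: ✓ → 45
bin=V95: ✗
bin=V12: ✗
bin=V25: ✗
bin=V26: ✗
bin=V19: ✓ → 97
bin=V31: ✓ → 91
bin=V74: ✓ → 129
bin=V28: ✗
bin=V75: ✓ → 37
hazmat_sum = 190 + 38 + 45 + 97 + 91 + 129 + 37 = 627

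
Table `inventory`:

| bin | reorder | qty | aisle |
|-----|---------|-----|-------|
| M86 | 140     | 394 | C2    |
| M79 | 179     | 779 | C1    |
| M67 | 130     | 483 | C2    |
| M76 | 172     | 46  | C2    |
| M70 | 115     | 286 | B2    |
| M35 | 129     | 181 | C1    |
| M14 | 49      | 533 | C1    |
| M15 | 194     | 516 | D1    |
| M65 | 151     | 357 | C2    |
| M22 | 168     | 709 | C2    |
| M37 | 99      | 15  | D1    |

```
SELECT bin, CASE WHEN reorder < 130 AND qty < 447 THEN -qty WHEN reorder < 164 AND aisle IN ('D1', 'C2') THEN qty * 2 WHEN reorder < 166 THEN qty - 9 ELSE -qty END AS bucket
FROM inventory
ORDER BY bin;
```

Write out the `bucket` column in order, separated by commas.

bin=M14: reorder < 166 → 524
bin=M15: ELSE → -516
bin=M22: ELSE → -709
bin=M35: reorder < 130 AND qty < 447 → -181
bin=M37: reorder < 130 AND qty < 447 → -15
bin=M65: reorder < 164 AND aisle IN ('D1', 'C2') → 714
bin=M67: reorder < 164 AND aisle IN ('D1', 'C2') → 966
bin=M70: reorder < 130 AND qty < 447 → -286
bin=M76: ELSE → -46
bin=M79: ELSE → -779
bin=M86: reorder < 164 AND aisle IN ('D1', 'C2') → 788

524, -516, -709, -181, -15, 714, 966, -286, -46, -779, 788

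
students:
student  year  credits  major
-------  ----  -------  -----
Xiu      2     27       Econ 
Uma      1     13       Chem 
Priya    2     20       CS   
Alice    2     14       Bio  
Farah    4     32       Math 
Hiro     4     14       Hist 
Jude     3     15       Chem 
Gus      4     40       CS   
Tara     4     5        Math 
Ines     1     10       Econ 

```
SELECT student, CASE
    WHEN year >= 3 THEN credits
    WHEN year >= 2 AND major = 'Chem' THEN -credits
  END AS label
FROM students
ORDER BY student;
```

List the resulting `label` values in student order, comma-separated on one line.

NULL, 32, 40, 14, NULL, 15, NULL, 5, NULL, NULL

student=Alice: (no match → NULL) → NULL
student=Farah: year >= 3 → 32
student=Gus: year >= 3 → 40
student=Hiro: year >= 3 → 14
student=Ines: (no match → NULL) → NULL
student=Jude: year >= 3 → 15
student=Priya: (no match → NULL) → NULL
student=Tara: year >= 3 → 5
student=Uma: (no match → NULL) → NULL
student=Xiu: (no match → NULL) → NULL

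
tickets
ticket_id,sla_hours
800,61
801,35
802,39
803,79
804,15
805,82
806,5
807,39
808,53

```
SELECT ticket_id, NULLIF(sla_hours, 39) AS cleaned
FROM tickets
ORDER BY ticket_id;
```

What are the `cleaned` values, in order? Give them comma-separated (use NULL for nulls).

61, 35, NULL, 79, 15, 82, 5, NULL, 53

ticket_id=800: sla_hours=61 vs 39: differ → 61
ticket_id=801: sla_hours=35 vs 39: differ → 35
ticket_id=802: sla_hours=39 vs 39: equal → NULL
ticket_id=803: sla_hours=79 vs 39: differ → 79
ticket_id=804: sla_hours=15 vs 39: differ → 15
ticket_id=805: sla_hours=82 vs 39: differ → 82
ticket_id=806: sla_hours=5 vs 39: differ → 5
ticket_id=807: sla_hours=39 vs 39: equal → NULL
ticket_id=808: sla_hours=53 vs 39: differ → 53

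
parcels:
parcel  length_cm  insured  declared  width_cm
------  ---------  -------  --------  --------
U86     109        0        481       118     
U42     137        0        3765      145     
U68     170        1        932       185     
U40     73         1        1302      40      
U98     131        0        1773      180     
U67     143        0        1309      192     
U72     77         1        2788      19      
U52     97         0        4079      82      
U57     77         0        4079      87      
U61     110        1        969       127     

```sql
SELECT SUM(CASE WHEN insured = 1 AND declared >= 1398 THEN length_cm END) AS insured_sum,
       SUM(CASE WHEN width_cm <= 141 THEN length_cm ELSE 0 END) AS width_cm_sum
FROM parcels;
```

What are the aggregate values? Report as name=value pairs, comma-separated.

[insured_sum: insured = 1 AND declared >= 1398]
parcel=U86: ✗
parcel=U42: ✗
parcel=U68: ✗
parcel=U40: ✗
parcel=U98: ✗
parcel=U67: ✗
parcel=U72: ✓ → 77
parcel=U52: ✗
parcel=U57: ✗
parcel=U61: ✗
insured_sum = 77
—
[width_cm_sum: width_cm <= 141]
parcel=U86: ✓ → 109
parcel=U42: ✗
parcel=U68: ✗
parcel=U40: ✓ → 73
parcel=U98: ✗
parcel=U67: ✗
parcel=U72: ✓ → 77
parcel=U52: ✓ → 97
parcel=U57: ✓ → 77
parcel=U61: ✓ → 110
width_cm_sum = 109 + 73 + 77 + 97 + 77 + 110 = 543

insured_sum=77, width_cm_sum=543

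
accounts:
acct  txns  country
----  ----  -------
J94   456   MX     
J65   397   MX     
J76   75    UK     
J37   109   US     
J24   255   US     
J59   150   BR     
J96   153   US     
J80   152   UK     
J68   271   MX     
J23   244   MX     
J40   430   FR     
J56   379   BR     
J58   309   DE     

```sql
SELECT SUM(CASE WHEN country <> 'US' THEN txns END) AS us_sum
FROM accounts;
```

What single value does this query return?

acct=J94: ✓ → 456
acct=J65: ✓ → 397
acct=J76: ✓ → 75
acct=J37: ✗
acct=J24: ✗
acct=J59: ✓ → 150
acct=J96: ✗
acct=J80: ✓ → 152
acct=J68: ✓ → 271
acct=J23: ✓ → 244
acct=J40: ✓ → 430
acct=J56: ✓ → 379
acct=J58: ✓ → 309
us_sum = 456 + 397 + 75 + 150 + 152 + 271 + 244 + 430 + 379 + 309 = 2863

2863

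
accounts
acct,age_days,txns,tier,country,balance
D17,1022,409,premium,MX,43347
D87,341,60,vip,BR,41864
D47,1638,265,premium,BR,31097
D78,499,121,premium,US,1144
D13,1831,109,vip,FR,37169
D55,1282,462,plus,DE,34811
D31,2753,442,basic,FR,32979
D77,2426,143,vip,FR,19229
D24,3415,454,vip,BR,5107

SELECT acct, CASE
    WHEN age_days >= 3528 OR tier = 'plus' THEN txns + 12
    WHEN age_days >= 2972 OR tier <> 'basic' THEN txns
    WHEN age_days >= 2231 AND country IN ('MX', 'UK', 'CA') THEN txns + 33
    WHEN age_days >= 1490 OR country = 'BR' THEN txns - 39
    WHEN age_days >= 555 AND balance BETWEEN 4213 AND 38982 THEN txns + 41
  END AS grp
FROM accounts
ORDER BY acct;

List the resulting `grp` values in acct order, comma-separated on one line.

109, 409, 454, 403, 265, 474, 143, 121, 60

acct=D13: age_days >= 2972 OR tier <> 'basic' → 109
acct=D17: age_days >= 2972 OR tier <> 'basic' → 409
acct=D24: age_days >= 2972 OR tier <> 'basic' → 454
acct=D31: age_days >= 1490 OR country = 'BR' → 403
acct=D47: age_days >= 2972 OR tier <> 'basic' → 265
acct=D55: age_days >= 3528 OR tier = 'plus' → 474
acct=D77: age_days >= 2972 OR tier <> 'basic' → 143
acct=D78: age_days >= 2972 OR tier <> 'basic' → 121
acct=D87: age_days >= 2972 OR tier <> 'basic' → 60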